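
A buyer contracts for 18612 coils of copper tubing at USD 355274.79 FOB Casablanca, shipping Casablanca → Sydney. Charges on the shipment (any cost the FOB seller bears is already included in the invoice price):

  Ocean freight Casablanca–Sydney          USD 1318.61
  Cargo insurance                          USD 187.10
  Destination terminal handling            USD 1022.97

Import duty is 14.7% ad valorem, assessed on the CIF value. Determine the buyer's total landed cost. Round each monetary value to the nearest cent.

Total landed cost: USD 410250.20

FOB: the seller bears costs until goods are on board at the origin port; the buyer bears freight, insurance and all costs thereafter.
CIF value = FOB price + freight + insurance = 355274.79 + 1318.61 + 187.10 = 356780.50
Import duty = 356780.50 × 14.7% = 52446.73
Buyer bears: freight 1318.61 + insurance 187.10 + destination terminal 1022.97 + duty 52446.73 = 54975.41
Landed cost = invoice 355274.79 + 54975.41 = 410250.20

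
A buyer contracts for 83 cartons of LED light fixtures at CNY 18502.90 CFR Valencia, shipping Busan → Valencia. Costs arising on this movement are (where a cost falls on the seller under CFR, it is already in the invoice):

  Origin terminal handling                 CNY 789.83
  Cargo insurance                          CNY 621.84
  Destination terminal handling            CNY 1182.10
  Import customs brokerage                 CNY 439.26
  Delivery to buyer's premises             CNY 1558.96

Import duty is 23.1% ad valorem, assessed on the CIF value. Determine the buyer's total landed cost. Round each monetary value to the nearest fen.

Total landed cost: CNY 26722.87

CFR: the seller pays costs through ocean freight to the destination port, but not insurance.
Already in the invoice (seller's account under CFR): origin terminal — exclude.
CIF value = CFR price + insurance = 18502.90 + 621.84 = 19124.74
Import duty = 19124.74 × 23.1% = 4417.81
Buyer bears: insurance 621.84 + destination terminal 1182.10 + brokerage 439.26 + delivery 1558.96 + duty 4417.81 = 8219.97
Landed cost = invoice 18502.90 + 8219.97 = 26722.87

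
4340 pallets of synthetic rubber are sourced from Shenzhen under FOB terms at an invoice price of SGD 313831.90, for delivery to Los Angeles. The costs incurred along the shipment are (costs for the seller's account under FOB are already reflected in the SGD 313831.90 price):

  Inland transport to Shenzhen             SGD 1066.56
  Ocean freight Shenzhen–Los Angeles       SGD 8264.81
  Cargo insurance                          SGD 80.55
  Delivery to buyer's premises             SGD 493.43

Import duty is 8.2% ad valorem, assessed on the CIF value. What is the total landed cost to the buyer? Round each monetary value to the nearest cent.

Total landed cost: SGD 349089.23

FOB: the seller bears costs until goods are on board at the origin port; the buyer bears freight, insurance and all costs thereafter.
Already in the invoice (seller's account under FOB): inland to port — exclude.
CIF value = FOB price + freight + insurance = 313831.90 + 8264.81 + 80.55 = 322177.26
Import duty = 322177.26 × 8.2% = 26418.54
Buyer bears: freight 8264.81 + insurance 80.55 + delivery 493.43 + duty 26418.54 = 35257.33
Landed cost = invoice 313831.90 + 35257.33 = 349089.23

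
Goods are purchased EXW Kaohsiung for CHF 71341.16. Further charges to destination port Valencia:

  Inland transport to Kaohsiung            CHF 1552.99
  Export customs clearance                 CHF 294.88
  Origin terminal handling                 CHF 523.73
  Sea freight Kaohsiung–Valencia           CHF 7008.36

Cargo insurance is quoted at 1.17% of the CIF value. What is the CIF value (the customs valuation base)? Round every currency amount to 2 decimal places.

CIF value: CHF 81676.74

Let C be the CIF value. C = EXW price + pre-shipment costs + freight + 1.17% × C
C − 1.17% × C = 71341.16 + 1552.99 + 294.88 + 523.73 + 7008.36
0.9883 × C = 80721.12
C = 80721.12 / 0.9883 = 81676.74
Insurance premium = 1.17% × 81676.74 = 955.62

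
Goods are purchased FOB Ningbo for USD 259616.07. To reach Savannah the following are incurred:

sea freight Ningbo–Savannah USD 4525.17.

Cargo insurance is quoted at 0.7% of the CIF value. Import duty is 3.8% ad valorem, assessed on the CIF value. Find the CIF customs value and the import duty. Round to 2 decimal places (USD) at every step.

CIF value: USD 266003.26; import duty: USD 10108.12

Let C be the CIF value. C = FOB price + freight + 0.7% × C
C − 0.7% × C = 259616.07 + 4525.17
0.993 × C = 264141.24
C = 264141.24 / 0.993 = 266003.26
Insurance premium = 0.7% × 266003.26 = 1862.02
Import duty = 266003.26 × 3.8% = 10108.12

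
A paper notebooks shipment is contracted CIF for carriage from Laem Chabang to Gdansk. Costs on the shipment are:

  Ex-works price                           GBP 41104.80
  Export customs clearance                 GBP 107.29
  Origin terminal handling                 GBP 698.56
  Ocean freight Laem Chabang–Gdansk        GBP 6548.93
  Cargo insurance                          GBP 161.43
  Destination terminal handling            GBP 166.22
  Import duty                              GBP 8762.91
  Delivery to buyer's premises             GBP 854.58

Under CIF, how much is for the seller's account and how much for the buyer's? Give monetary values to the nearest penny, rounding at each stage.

CIF: the seller pays costs through ocean freight and marine insurance to the destination port.
Seller's account: goods 41104.80 + export clearance 107.29 + origin terminal 698.56 + freight 6548.93 + insurance 161.43 = 48621.01
Buyer's account: destination terminal 166.22 + duty 8762.91 + delivery 854.58 = 9783.71

Seller: GBP 48621.01; buyer: GBP 9783.71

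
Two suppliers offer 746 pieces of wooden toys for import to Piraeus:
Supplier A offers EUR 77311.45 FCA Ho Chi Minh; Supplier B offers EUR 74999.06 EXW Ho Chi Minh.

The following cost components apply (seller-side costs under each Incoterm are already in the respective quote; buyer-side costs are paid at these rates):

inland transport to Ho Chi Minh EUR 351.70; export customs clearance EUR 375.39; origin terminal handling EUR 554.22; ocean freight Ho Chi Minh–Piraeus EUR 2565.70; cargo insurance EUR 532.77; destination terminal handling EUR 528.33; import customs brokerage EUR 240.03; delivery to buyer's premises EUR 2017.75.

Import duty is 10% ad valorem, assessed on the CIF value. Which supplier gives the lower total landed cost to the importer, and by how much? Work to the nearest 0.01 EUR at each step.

Supplier B is cheaper by EUR 1743.83

Supplier A (FCA):
CIF value = FCA price + origin terminal + freight + insurance = 77311.45 + 554.22 + 2565.70 + 532.77 = 80964.14
Import duty = 80964.14 × 10% = 8096.41
Buyer bears (A): 554.22 + 2565.70 + 532.77 + 528.33 + 240.03 + 2017.75 = 6438.80
Landed cost (A) = invoice 77311.45 + 6438.80 + duty 8096.41 = 91846.66
Supplier B (EXW):
CIF value = EXW price + inland to port + export clearance + origin terminal + freight + insurance = 74999.06 + 351.70 + 375.39 + 554.22 + 2565.70 + 532.77 = 79378.84
Import duty = 79378.84 × 10% = 7937.88
Buyer bears (B): 351.70 + 375.39 + 554.22 + 2565.70 + 532.77 + 528.33 + 240.03 + 2017.75 = 7165.89
Landed cost (B) = invoice 74999.06 + 7165.89 + duty 7937.88 = 90102.83
Difference = |91846.66 − 90102.83| = 1743.83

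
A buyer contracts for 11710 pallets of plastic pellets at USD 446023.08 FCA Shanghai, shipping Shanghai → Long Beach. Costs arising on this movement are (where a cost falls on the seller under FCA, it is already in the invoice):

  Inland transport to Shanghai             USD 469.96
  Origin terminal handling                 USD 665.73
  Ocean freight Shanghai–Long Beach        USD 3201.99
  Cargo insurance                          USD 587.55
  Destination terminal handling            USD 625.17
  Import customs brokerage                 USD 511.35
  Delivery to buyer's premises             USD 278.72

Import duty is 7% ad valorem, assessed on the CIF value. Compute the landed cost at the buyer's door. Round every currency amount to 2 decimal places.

FCA: the seller delivers export-cleared goods to the carrier; the buyer bears costs from that point.
Already in the invoice (seller's account under FCA): inland to port — exclude.
CIF value = FCA price + origin terminal + freight + insurance = 446023.08 + 665.73 + 3201.99 + 587.55 = 450478.35
Import duty = 450478.35 × 7% = 31533.48
Buyer bears: origin terminal 665.73 + freight 3201.99 + insurance 587.55 + destination terminal 625.17 + brokerage 511.35 + delivery 278.72 + duty 31533.48 = 37403.99
Landed cost = invoice 446023.08 + 37403.99 = 483427.07

Total landed cost: USD 483427.07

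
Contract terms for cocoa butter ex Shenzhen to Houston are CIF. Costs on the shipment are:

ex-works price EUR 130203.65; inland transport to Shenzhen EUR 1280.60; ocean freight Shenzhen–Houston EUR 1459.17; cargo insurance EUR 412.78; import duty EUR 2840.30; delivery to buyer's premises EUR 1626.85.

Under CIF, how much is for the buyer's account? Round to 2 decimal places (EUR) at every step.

Buyer's account: EUR 4467.15

CIF: the seller pays costs through ocean freight and marine insurance to the destination port.
Seller's account: goods 130203.65 + inland to port 1280.60 + freight 1459.17 + insurance 412.78 = 133356.20
Buyer's account: duty 2840.30 + delivery 1626.85 = 4467.15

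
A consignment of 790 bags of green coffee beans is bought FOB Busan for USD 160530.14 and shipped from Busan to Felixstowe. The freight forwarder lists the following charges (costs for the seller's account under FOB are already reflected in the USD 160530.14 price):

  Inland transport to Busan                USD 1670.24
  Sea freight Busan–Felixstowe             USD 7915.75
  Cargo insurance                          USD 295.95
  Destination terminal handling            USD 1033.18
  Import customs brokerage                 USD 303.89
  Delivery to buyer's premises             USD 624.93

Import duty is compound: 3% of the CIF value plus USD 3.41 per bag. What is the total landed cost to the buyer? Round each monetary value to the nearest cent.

Total landed cost: USD 178460.00

FOB: the seller bears costs until goods are on board at the origin port; the buyer bears freight, insurance and all costs thereafter.
Already in the invoice (seller's account under FOB): inland to port — exclude.
CIF value = FOB price + freight + insurance = 160530.14 + 7915.75 + 295.95 = 168741.84
Ad valorem component: 168741.84 × 3% = 5062.26
Specific component: 790 × 3.41 = 2693.90
Import duty = 5062.26 + 2693.90 = 7756.16
Buyer bears: freight 7915.75 + insurance 295.95 + destination terminal 1033.18 + brokerage 303.89 + delivery 624.93 + duty 7756.16 = 17929.86
Landed cost = invoice 160530.14 + 17929.86 = 178460.00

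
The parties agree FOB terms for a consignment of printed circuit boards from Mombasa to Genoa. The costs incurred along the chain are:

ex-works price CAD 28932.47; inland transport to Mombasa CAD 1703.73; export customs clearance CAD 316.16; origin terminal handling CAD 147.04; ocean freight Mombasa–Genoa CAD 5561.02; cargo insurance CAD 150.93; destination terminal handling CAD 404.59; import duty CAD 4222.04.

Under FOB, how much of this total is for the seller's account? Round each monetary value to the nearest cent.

FOB: the seller bears costs until goods are on board at the origin port; the buyer bears freight, insurance and all costs thereafter.
Seller's account: goods 28932.47 + inland to port 1703.73 + export clearance 316.16 + origin terminal 147.04 = 31099.40
Buyer's account: freight 5561.02 + insurance 150.93 + destination terminal 404.59 + duty 4222.04 = 10338.58

Seller's account: CAD 31099.40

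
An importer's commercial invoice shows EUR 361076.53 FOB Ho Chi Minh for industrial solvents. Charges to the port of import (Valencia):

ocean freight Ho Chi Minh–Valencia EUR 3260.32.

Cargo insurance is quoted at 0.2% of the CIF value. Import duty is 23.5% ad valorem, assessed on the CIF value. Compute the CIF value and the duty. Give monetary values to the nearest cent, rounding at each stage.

Let C be the CIF value. C = FOB price + freight + 0.2% × C
C − 0.2% × C = 361076.53 + 3260.32
0.998 × C = 364336.85
C = 364336.85 / 0.998 = 365066.98
Insurance premium = 0.2% × 365066.98 = 730.13
Import duty = 365066.98 × 23.5% = 85790.74

CIF value: EUR 365066.98; import duty: EUR 85790.74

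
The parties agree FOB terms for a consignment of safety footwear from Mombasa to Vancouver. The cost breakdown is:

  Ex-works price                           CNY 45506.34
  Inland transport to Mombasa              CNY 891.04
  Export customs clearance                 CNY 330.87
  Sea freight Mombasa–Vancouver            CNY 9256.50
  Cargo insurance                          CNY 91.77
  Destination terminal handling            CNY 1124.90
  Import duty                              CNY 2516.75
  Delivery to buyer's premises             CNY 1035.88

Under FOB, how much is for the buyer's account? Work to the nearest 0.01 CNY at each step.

FOB: the seller bears costs until goods are on board at the origin port; the buyer bears freight, insurance and all costs thereafter.
Seller's account: goods 45506.34 + inland to port 891.04 + export clearance 330.87 = 46728.25
Buyer's account: freight 9256.50 + insurance 91.77 + destination terminal 1124.90 + duty 2516.75 + delivery 1035.88 = 14025.80

Buyer's account: CNY 14025.80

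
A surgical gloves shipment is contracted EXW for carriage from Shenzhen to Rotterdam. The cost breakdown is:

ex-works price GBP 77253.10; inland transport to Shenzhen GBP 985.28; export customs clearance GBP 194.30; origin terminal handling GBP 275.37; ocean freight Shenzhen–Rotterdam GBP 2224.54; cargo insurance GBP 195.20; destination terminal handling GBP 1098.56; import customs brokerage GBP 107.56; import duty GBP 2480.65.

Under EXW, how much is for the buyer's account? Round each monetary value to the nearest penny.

Buyer's account: GBP 7561.46

EXW: the seller makes goods available at their premises; the buyer bears all onward costs.
Seller's account: goods 77253.10 = 77253.10
Buyer's account: inland to port 985.28 + export clearance 194.30 + origin terminal 275.37 + freight 2224.54 + insurance 195.20 + destination terminal 1098.56 + brokerage 107.56 + duty 2480.65 = 7561.46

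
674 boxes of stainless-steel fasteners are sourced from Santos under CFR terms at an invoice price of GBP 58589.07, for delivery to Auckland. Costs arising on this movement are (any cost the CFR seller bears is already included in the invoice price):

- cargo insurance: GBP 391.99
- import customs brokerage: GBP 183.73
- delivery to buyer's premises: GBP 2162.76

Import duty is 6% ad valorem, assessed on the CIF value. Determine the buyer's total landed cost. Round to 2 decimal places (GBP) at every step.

Total landed cost: GBP 64866.41

CFR: the seller pays costs through ocean freight to the destination port, but not insurance.
CIF value = CFR price + insurance = 58589.07 + 391.99 = 58981.06
Import duty = 58981.06 × 6% = 3538.86
Buyer bears: insurance 391.99 + brokerage 183.73 + delivery 2162.76 + duty 3538.86 = 6277.34
Landed cost = invoice 58589.07 + 6277.34 = 64866.41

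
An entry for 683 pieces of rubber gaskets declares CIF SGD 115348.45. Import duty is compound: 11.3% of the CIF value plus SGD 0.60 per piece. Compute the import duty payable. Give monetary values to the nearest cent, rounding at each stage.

Ad valorem component: 115348.45 × 11.3% = 13034.37
Specific component: 683 × 0.60 = 409.80
Import duty = 13034.37 + 409.80 = 13444.17

Import duty: SGD 13444.17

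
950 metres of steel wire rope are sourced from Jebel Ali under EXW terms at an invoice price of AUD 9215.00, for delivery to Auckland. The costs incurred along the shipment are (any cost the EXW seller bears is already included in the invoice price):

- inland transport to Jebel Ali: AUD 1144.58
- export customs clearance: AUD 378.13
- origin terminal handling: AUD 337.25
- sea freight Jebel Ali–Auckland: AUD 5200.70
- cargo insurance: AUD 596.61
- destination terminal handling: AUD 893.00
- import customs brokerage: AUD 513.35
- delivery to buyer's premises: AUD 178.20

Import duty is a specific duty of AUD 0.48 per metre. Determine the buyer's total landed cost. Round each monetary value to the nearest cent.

EXW: the seller makes goods available at their premises; the buyer bears all onward costs.
CIF value = EXW price + inland to port + export clearance + origin terminal + freight + insurance = 9215.00 + 1144.58 + 378.13 + 337.25 + 5200.70 + 596.61 = 16872.27
Import duty = 950 × 0.48 = 456.00
Buyer bears: inland to port 1144.58 + export clearance 378.13 + origin terminal 337.25 + freight 5200.70 + insurance 596.61 + destination terminal 893.00 + brokerage 513.35 + delivery 178.20 + duty 456.00 = 9697.82
Landed cost = invoice 9215.00 + 9697.82 = 18912.82

Total landed cost: AUD 18912.82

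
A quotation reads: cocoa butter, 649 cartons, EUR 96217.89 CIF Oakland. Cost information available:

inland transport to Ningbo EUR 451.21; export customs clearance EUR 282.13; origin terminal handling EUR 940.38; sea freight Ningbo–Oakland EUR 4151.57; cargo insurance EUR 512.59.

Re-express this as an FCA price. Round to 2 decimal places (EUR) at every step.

Not relevant to the conversion: inland to port, export clearance — on the seller under both CIF and FCA; already in the CIF price and stays in the FCA price.
From CIF to FCA, the seller no longer bears: origin terminal, freight, insurance.
FCA price = 96217.89 − 940.38 − 4151.57 − 512.59 = 90613.35

FCA price: EUR 90613.35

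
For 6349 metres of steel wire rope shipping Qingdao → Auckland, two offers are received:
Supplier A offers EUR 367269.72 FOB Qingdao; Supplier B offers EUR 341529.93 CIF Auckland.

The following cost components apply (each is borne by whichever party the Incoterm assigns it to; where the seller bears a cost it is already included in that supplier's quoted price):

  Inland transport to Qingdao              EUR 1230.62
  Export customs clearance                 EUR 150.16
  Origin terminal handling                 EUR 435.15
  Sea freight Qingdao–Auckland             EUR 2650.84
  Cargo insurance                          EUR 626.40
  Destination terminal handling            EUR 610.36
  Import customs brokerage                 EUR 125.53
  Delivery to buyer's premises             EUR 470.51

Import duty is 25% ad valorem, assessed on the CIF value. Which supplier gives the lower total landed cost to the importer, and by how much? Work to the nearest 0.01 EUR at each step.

Supplier A (FOB):
CIF value = FOB price + freight + insurance = 367269.72 + 2650.84 + 626.40 = 370546.96
Import duty = 370546.96 × 25% = 92636.74
Buyer bears (A): 2650.84 + 626.40 + 610.36 + 125.53 + 470.51 = 4483.64
Landed cost (A) = invoice 367269.72 + 4483.64 + duty 92636.74 = 464390.10
Supplier B (CIF):
The CIF price already equals the CIF value: 341529.93
Import duty = 341529.93 × 25% = 85382.48
Buyer bears (B): 610.36 + 125.53 + 470.51 = 1206.40
Landed cost (B) = invoice 341529.93 + 1206.40 + duty 85382.48 = 428118.81
Difference = |464390.10 − 428118.81| = 36271.29

Supplier B is cheaper by EUR 36271.29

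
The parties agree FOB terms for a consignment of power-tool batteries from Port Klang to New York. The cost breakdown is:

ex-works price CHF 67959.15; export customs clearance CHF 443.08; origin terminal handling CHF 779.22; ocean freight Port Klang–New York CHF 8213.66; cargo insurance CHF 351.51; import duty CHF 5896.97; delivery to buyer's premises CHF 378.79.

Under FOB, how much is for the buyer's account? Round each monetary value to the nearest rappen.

Buyer's account: CHF 14840.93

FOB: the seller bears costs until goods are on board at the origin port; the buyer bears freight, insurance and all costs thereafter.
Seller's account: goods 67959.15 + export clearance 443.08 + origin terminal 779.22 = 69181.45
Buyer's account: freight 8213.66 + insurance 351.51 + duty 5896.97 + delivery 378.79 = 14840.93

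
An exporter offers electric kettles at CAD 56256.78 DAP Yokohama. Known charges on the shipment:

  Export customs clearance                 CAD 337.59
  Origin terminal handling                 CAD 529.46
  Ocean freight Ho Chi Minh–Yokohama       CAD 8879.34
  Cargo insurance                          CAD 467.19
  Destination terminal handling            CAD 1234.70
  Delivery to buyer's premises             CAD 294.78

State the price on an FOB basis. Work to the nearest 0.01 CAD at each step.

Not relevant to the conversion: origin terminal, export clearance — on the seller under both DAP and FOB; already in the DAP price and stays in the FOB price.
From DAP to FOB, the seller no longer bears: freight, insurance, destination terminal, delivery.
FOB price = 56256.78 − 8879.34 − 467.19 − 1234.70 − 294.78 = 45380.77

FOB price: CAD 45380.77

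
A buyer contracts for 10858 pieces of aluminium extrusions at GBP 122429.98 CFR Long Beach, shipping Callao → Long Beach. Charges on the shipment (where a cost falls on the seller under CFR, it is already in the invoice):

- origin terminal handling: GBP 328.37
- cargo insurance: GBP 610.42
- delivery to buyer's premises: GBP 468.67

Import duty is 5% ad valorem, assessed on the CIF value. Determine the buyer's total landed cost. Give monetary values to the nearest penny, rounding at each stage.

Total landed cost: GBP 129661.09

CFR: the seller pays costs through ocean freight to the destination port, but not insurance.
Already in the invoice (seller's account under CFR): origin terminal — exclude.
CIF value = CFR price + insurance = 122429.98 + 610.42 = 123040.40
Import duty = 123040.40 × 5% = 6152.02
Buyer bears: insurance 610.42 + delivery 468.67 + duty 6152.02 = 7231.11
Landed cost = invoice 122429.98 + 7231.11 = 129661.09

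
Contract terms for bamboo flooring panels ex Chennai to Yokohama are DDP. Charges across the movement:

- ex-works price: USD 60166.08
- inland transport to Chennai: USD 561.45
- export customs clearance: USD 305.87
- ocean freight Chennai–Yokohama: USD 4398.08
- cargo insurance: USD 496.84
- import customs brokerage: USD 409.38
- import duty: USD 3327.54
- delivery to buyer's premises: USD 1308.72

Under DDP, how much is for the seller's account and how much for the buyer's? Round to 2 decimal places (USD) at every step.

DDP: the seller bears all costs including import duty.
Seller's account: goods 60166.08 + inland to port 561.45 + export clearance 305.87 + freight 4398.08 + insurance 496.84 + brokerage 409.38 + duty 3327.54 + delivery 1308.72 = 70973.96
Buyer's account: 0.00

Seller: USD 70973.96; buyer: USD 0.00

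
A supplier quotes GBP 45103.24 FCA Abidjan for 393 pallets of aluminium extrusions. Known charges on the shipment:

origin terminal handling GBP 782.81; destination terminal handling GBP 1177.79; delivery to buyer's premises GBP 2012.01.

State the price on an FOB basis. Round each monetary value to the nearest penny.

Not relevant to the conversion: destination terminal, delivery — on the buyer under both terms; not part of either seller's price.
From FCA to FOB, the seller additionally bears: origin terminal.
FOB price = 45103.24 + 782.81 = 45886.05

FOB price: GBP 45886.05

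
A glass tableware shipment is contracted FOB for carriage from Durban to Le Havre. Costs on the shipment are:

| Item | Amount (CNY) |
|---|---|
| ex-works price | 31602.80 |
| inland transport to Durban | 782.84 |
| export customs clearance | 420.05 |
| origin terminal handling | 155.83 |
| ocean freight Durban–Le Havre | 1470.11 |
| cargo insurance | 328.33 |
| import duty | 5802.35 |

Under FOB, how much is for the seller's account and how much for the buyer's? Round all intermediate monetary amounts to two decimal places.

FOB: the seller bears costs until goods are on board at the origin port; the buyer bears freight, insurance and all costs thereafter.
Seller's account: goods 31602.80 + inland to port 782.84 + export clearance 420.05 + origin terminal 155.83 = 32961.52
Buyer's account: freight 1470.11 + insurance 328.33 + duty 5802.35 = 7600.79

Seller: CNY 32961.52; buyer: CNY 7600.79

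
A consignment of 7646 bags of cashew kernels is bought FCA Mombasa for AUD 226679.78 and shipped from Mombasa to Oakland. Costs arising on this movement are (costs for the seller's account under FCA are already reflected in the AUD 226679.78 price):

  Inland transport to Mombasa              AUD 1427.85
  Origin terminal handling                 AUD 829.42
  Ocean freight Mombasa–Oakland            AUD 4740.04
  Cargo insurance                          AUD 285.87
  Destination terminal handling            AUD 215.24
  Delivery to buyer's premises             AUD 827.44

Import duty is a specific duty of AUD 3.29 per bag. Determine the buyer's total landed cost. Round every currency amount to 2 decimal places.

Total landed cost: AUD 258733.13

FCA: the seller delivers export-cleared goods to the carrier; the buyer bears costs from that point.
Already in the invoice (seller's account under FCA): inland to port — exclude.
CIF value = FCA price + origin terminal + freight + insurance = 226679.78 + 829.42 + 4740.04 + 285.87 = 232535.11
Import duty = 7646 × 3.29 = 25155.34
Buyer bears: origin terminal 829.42 + freight 4740.04 + insurance 285.87 + destination terminal 215.24 + delivery 827.44 + duty 25155.34 = 32053.35
Landed cost = invoice 226679.78 + 32053.35 = 258733.13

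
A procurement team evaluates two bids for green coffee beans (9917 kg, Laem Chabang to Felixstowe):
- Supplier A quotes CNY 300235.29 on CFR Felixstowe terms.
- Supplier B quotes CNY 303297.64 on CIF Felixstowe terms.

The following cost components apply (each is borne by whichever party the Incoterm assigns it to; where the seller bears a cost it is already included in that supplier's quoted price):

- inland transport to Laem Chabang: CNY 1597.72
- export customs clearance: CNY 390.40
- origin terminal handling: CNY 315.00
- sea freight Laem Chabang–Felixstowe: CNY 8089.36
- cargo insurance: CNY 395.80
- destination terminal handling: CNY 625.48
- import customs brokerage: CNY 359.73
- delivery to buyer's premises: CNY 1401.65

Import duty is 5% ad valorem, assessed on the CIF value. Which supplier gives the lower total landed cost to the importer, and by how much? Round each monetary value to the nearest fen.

Supplier A (CFR):
CIF value = CFR price + insurance = 300235.29 + 395.80 = 300631.09
Import duty = 300631.09 × 5% = 15031.55
Buyer bears (A): 395.80 + 625.48 + 359.73 + 1401.65 = 2782.66
Landed cost (A) = invoice 300235.29 + 2782.66 + duty 15031.55 = 318049.50
Supplier B (CIF):
The CIF price already equals the CIF value: 303297.64
Import duty = 303297.64 × 5% = 15164.88
Buyer bears (B): 625.48 + 359.73 + 1401.65 = 2386.86
Landed cost (B) = invoice 303297.64 + 2386.86 + duty 15164.88 = 320849.38
Difference = |318049.50 − 320849.38| = 2799.88

Supplier A is cheaper by CNY 2799.88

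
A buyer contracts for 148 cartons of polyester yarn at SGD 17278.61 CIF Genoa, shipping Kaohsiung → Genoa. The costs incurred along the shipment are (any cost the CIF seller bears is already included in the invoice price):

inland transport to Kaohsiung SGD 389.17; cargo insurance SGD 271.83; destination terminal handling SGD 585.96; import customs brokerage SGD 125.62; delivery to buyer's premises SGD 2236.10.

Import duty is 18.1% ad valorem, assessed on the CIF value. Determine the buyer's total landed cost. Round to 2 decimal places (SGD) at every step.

CIF: the seller pays costs through ocean freight and marine insurance to the destination port.
Already in the invoice (seller's account under CIF): inland to port, insurance — exclude.
The CIF price already equals the CIF value: 17278.61
Import duty = 17278.61 × 18.1% = 3127.43
Buyer bears: destination terminal 585.96 + brokerage 125.62 + delivery 2236.10 + duty 3127.43 = 6075.11
Landed cost = invoice 17278.61 + 6075.11 = 23353.72

Total landed cost: SGD 23353.72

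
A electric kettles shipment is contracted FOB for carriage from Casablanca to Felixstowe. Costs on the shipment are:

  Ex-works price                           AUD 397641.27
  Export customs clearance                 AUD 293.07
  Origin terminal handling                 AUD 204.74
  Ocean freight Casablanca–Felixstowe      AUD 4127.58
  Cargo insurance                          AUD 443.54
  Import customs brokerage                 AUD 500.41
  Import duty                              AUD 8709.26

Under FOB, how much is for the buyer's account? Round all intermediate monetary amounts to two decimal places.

FOB: the seller bears costs until goods are on board at the origin port; the buyer bears freight, insurance and all costs thereafter.
Seller's account: goods 397641.27 + export clearance 293.07 + origin terminal 204.74 = 398139.08
Buyer's account: freight 4127.58 + insurance 443.54 + brokerage 500.41 + duty 8709.26 = 13780.79

Buyer's account: AUD 13780.79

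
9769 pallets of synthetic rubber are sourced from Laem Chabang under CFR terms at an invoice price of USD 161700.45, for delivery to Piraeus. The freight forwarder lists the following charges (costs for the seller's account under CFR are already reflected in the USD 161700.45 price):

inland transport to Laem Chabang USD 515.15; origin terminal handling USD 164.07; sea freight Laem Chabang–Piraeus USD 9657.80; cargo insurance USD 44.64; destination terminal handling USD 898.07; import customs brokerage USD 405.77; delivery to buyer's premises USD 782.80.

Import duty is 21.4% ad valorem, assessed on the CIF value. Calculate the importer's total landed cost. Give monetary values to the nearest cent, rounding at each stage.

Total landed cost: USD 198445.18

CFR: the seller pays costs through ocean freight to the destination port, but not insurance.
Already in the invoice (seller's account under CFR): inland to port, origin terminal, freight — exclude.
CIF value = CFR price + insurance = 161700.45 + 44.64 = 161745.09
Import duty = 161745.09 × 21.4% = 34613.45
Buyer bears: insurance 44.64 + destination terminal 898.07 + brokerage 405.77 + delivery 782.80 + duty 34613.45 = 36744.73
Landed cost = invoice 161700.45 + 36744.73 = 198445.18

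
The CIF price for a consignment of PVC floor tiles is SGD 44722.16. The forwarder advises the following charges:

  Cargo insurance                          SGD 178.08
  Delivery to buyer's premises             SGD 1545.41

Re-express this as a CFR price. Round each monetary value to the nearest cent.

CFR price: SGD 44544.08

Not relevant to the conversion: delivery — on the buyer under both terms; not part of either seller's price.
From CIF to CFR, the seller no longer bears: insurance.
CFR price = 44722.16 − 178.08 = 44544.08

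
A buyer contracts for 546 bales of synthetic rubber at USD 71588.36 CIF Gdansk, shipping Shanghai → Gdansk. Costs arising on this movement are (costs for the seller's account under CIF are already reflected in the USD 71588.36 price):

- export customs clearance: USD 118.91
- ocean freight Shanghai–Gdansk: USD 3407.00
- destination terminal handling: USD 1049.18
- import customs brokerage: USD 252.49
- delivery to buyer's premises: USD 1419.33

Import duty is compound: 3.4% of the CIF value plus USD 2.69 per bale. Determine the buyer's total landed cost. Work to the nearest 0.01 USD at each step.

CIF: the seller pays costs through ocean freight and marine insurance to the destination port.
Already in the invoice (seller's account under CIF): export clearance, freight — exclude.
The CIF price already equals the CIF value: 71588.36
Ad valorem component: 71588.36 × 3.4% = 2434.00
Specific component: 546 × 2.69 = 1468.74
Import duty = 2434.00 + 1468.74 = 3902.74
Buyer bears: destination terminal 1049.18 + brokerage 252.49 + delivery 1419.33 + duty 3902.74 = 6623.74
Landed cost = invoice 71588.36 + 6623.74 = 78212.10

Total landed cost: USD 78212.10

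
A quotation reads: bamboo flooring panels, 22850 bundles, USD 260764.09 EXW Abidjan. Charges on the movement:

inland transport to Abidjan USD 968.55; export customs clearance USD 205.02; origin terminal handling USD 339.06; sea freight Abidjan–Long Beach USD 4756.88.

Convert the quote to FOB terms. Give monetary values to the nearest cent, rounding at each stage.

Not relevant to the conversion: freight — on the buyer under both terms; not part of either seller's price.
From EXW to FOB, the seller additionally bears: inland to port, export clearance, origin terminal.
FOB price = 260764.09 + 968.55 + 205.02 + 339.06 = 262276.72

FOB price: USD 262276.72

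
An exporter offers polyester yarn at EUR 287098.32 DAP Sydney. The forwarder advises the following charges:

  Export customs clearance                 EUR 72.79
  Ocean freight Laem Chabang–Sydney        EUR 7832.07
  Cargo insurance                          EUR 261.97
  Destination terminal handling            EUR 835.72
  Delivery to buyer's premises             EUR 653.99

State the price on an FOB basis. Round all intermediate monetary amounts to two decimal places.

FOB price: EUR 277514.57

Not relevant to the conversion: export clearance — on the seller under both DAP and FOB; already in the DAP price and stays in the FOB price.
From DAP to FOB, the seller no longer bears: freight, insurance, destination terminal, delivery.
FOB price = 287098.32 − 7832.07 − 261.97 − 835.72 − 653.99 = 277514.57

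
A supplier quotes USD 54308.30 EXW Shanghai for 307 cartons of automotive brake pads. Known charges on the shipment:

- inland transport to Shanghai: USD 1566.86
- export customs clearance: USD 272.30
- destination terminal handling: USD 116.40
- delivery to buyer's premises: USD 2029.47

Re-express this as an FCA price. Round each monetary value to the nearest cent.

FCA price: USD 56147.46

Not relevant to the conversion: delivery, destination terminal — on the buyer under both terms; not part of either seller's price.
From EXW to FCA, the seller additionally bears: inland to port, export clearance.
FCA price = 54308.30 + 1566.86 + 272.30 = 56147.46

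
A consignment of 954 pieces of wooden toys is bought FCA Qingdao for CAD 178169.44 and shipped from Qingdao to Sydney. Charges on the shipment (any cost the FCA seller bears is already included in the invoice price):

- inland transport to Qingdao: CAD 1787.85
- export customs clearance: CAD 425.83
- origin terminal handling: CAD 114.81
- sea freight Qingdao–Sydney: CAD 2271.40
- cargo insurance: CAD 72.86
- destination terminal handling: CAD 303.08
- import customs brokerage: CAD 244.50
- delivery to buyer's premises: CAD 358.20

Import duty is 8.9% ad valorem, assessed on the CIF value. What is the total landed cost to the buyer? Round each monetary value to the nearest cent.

FCA: the seller delivers export-cleared goods to the carrier; the buyer bears costs from that point.
Already in the invoice (seller's account under FCA): inland to port, export clearance — exclude.
CIF value = FCA price + origin terminal + freight + insurance = 178169.44 + 114.81 + 2271.40 + 72.86 = 180628.51
Import duty = 180628.51 × 8.9% = 16075.94
Buyer bears: origin terminal 114.81 + freight 2271.40 + insurance 72.86 + destination terminal 303.08 + brokerage 244.50 + delivery 358.20 + duty 16075.94 = 19440.79
Landed cost = invoice 178169.44 + 19440.79 = 197610.23

Total landed cost: CAD 197610.23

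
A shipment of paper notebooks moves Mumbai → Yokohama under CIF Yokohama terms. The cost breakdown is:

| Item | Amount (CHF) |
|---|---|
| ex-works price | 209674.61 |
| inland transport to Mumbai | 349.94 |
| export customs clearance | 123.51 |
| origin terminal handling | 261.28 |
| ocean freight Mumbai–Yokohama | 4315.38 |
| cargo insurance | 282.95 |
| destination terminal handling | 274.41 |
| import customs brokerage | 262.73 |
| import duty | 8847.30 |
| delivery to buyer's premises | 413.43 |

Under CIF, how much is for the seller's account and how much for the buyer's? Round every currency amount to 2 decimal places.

CIF: the seller pays costs through ocean freight and marine insurance to the destination port.
Seller's account: goods 209674.61 + inland to port 349.94 + export clearance 123.51 + origin terminal 261.28 + freight 4315.38 + insurance 282.95 = 215007.67
Buyer's account: destination terminal 274.41 + brokerage 262.73 + duty 8847.30 + delivery 413.43 = 9797.87

Seller: CHF 215007.67; buyer: CHF 9797.87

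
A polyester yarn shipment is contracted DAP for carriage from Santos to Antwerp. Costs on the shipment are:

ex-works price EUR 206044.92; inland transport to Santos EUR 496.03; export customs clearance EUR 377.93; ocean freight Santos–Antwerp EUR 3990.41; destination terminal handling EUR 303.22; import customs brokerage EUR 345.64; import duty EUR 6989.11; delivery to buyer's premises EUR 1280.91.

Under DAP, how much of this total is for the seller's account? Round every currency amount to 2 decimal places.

Seller's account: EUR 212493.42

DAP: the seller bears all costs to the named destination except import duty and clearance.
Seller's account: goods 206044.92 + inland to port 496.03 + export clearance 377.93 + freight 3990.41 + destination terminal 303.22 + delivery 1280.91 = 212493.42
Buyer's account: brokerage 345.64 + duty 6989.11 = 7334.75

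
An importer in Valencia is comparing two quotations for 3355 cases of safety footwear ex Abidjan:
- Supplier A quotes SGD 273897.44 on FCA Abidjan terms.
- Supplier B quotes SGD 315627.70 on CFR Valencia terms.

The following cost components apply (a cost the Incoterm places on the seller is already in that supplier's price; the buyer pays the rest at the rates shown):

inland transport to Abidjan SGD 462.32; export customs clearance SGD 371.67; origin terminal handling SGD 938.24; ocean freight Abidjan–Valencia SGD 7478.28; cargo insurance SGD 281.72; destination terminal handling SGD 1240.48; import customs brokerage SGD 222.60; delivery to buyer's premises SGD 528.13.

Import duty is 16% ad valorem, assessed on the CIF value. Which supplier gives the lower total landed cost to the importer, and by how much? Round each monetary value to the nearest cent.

Supplier A is cheaper by SGD 38643.94

Supplier A (FCA):
CIF value = FCA price + origin terminal + freight + insurance = 273897.44 + 938.24 + 7478.28 + 281.72 = 282595.68
Import duty = 282595.68 × 16% = 45215.31
Buyer bears (A): 938.24 + 7478.28 + 281.72 + 1240.48 + 222.60 + 528.13 = 10689.45
Landed cost (A) = invoice 273897.44 + 10689.45 + duty 45215.31 = 329802.20
Supplier B (CFR):
CIF value = CFR price + insurance = 315627.70 + 281.72 = 315909.42
Import duty = 315909.42 × 16% = 50545.51
Buyer bears (B): 281.72 + 1240.48 + 222.60 + 528.13 = 2272.93
Landed cost (B) = invoice 315627.70 + 2272.93 + duty 50545.51 = 368446.14
Difference = |329802.20 − 368446.14| = 38643.94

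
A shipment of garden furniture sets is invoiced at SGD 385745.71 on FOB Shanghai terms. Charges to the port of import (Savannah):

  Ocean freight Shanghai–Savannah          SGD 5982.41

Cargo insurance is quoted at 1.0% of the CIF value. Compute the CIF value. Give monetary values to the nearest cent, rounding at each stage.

Let C be the CIF value. C = FOB price + freight + 1.0% × C
C − 1.0% × C = 385745.71 + 5982.41
0.99 × C = 391728.12
C = 391728.12 / 0.99 = 395684.97
Insurance premium = 1.0% × 395684.97 = 3956.85

CIF value: SGD 395684.97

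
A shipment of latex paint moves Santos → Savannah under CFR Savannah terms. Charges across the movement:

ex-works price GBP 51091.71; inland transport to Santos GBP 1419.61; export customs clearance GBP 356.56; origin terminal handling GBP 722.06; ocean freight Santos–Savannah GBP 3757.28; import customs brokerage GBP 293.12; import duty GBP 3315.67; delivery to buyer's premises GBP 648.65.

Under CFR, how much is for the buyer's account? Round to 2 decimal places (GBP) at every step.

Buyer's account: GBP 4257.44

CFR: the seller pays costs through ocean freight to the destination port, but not insurance.
Seller's account: goods 51091.71 + inland to port 1419.61 + export clearance 356.56 + origin terminal 722.06 + freight 3757.28 = 57347.22
Buyer's account: brokerage 293.12 + duty 3315.67 + delivery 648.65 = 4257.44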